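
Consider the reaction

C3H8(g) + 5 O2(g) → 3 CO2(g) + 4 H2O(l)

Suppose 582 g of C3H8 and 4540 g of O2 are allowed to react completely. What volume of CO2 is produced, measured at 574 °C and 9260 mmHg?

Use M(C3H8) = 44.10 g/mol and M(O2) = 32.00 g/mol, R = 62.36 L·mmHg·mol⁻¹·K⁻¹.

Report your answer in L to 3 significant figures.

226 L

n(C3H8) = 582 / 44.10 = 13.20 mol
n(O2) = 4540 / 32.00 = 141.9 mol
For 13.20 mol C3H8, stoichiometry requires (5/1) × 13.20 = 66.00 mol O2; 141.9 mol is available, so C3H8 is limiting.
n(CO2) = (3/1) × 13.20 = 39.60 mol
V(CO2) = nRT/P = 39.60 × 62.36 × 847.15 / 9260 = 225.9 L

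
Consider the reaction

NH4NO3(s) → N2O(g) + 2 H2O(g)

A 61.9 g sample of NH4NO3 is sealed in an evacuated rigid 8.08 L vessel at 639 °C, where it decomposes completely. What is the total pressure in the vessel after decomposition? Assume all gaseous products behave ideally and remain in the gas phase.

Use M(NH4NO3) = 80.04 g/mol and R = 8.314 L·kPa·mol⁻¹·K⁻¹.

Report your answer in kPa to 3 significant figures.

2180 kPa

n(NH4NO3) = 61.9 / 80.04 = 0.7734 mol
n(gas produced) = (3/1) × 0.7734 = 2.320 mol
P = nRT/V = 2.320 × 8.314 × 912.15 / 8.08 = 2177 kPa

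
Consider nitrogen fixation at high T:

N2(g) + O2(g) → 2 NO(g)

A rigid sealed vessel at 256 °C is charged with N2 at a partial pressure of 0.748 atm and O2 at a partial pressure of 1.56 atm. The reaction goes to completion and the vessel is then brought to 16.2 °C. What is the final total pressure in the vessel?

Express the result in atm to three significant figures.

1.26 atm

Because the vessel is rigid and T is held at 256 °C, work the stoichiometry in partial pressures (P_i = n_iRT/V).
P(O2) required for 0.748 atm of N2 = (1/1) × 0.748 = 0.7480 atm; available 1.56 atm, so N2 is limiting.
P(O2) remaining = 1.56 − (1/1) × 0.748 = 0.8120 atm
P(gaseous products) = (2)/1 × 0.748 = 1.496 atm
P_total at 256 °C = 0.8120 + 1.496 = 2.308 atm
Scaling to 16.2 °C: P = 2.308 × 289.35/529.15 = 1.262 atm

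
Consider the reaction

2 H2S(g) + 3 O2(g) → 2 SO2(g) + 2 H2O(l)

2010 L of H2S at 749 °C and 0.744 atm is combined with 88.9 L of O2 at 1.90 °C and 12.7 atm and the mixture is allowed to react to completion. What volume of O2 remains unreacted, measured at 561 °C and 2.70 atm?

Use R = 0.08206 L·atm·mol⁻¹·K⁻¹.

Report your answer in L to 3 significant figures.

590 L

n(H2S) = PV/RT = (0.744 × 2010) / (0.08206 × 1022.15) = 17.83 mol
n(O2) = PV/RT = (12.7 × 88.9) / (0.08206 × 275.05) = 50.02 mol
For 17.83 mol H2S, stoichiometry requires (3/2) × 17.83 = 26.74 mol O2; 50.02 mol is available, so H2S is limiting.
n(O2) consumed = (3/2) × 17.83 = 26.74 mol; remaining = 50.02 − 26.74 = 23.28 mol
V(O2) = nRT/P = 23.28 × 0.08206 × 834.15 / 2.70 = 590.2 L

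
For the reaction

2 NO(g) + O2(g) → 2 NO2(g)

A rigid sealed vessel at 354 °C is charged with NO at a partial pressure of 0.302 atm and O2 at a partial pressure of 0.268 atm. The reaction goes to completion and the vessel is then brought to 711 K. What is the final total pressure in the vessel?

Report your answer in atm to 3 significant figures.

0.475 atm

With V and T fixed, P_i ∝ n_i, so the mole ratios apply directly to partial pressures at 354 °C.
P(O2) required for 0.302 atm of NO = (1/2) × 0.302 = 0.1510 atm; available 0.268 atm, so NO is limiting.
P(O2) remaining = 0.268 − (1/2) × 0.302 = 0.1170 atm
P(gaseous products) = (2)/2 × 0.302 = 0.3020 atm
P_total at 354 °C = 0.1170 + 0.3020 = 0.4190 atm
Scaling to 711 K: P = 0.4190 × 711/627.15 = 0.4750 atm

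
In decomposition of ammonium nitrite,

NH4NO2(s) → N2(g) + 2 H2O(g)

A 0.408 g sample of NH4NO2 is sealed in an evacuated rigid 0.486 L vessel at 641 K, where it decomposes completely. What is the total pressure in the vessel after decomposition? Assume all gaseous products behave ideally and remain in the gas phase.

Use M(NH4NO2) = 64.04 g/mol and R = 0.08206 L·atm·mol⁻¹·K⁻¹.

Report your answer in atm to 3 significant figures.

n(NH4NO2) = 0.408 / 64.04 = 0.006371 mol
n(gas produced) = (3/1) × 0.006371 = 0.01911 mol
P = nRT/V = 0.01911 × 0.08206 × 641 / 0.486 = 2.068 atm

2.07 atm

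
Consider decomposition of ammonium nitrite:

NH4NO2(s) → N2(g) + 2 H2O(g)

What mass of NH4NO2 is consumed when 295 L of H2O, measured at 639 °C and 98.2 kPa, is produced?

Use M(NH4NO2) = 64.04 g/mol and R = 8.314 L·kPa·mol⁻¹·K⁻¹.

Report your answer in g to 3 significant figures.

n(H2O) = PV/RT = (98.2 × 295) / (8.314 × 912.15) = 3.820 mol
n(NH4NO2) = (1/2) × 3.820 = 1.910 mol
m(NH4NO2) = 1.910 × 64.04 = 122.3 g

122 g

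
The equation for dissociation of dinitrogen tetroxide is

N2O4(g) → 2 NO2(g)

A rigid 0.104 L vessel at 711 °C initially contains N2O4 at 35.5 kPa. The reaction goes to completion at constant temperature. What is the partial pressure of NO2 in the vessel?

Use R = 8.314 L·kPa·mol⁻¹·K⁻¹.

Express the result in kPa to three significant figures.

n(N2O4)₀ = PV/RT = (35.5 × 0.104) / (8.314 × 984.15) = 0.0004512 mol
n(NO2) = (2/1) × 0.0004512 = 0.0009024 mol
P(NO2) = nRT/V = 0.0009024 × 8.314 × 984.15 / 0.104 = 71.00 kPa

71.0 kPa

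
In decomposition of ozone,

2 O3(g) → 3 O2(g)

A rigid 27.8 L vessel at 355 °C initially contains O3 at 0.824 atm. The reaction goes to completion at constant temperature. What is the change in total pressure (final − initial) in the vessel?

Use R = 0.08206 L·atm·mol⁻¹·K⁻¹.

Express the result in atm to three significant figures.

0.412 atm

At constant T and V, P ∝ n(gas): 2 mol gas → 3 mol gas.
P_final = (3/2) × 0.824 = 1.236 atm; ΔP = 1.236 − 0.824 = 0.4120 atm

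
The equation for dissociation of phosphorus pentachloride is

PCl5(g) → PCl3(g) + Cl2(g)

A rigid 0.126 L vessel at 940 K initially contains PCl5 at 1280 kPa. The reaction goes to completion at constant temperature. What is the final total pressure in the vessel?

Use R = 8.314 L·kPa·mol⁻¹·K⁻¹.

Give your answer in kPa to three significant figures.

Rigid vessel, constant T ⇒ P scales with total gas moles (1 → 2).
P_final = (2/1) × 1280 = 2560 kPa

2560 kPa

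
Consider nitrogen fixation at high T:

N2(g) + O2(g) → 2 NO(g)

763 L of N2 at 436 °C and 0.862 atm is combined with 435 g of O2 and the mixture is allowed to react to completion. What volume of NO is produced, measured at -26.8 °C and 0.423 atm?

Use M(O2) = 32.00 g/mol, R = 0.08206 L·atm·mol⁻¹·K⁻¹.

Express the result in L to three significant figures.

n(N2) = PV/RT = (0.862 × 763) / (0.08206 × 709.15) = 11.30 mol
n(O2) = 435 / 32.00 = 13.59 mol
For 11.30 mol N2, stoichiometry requires (1/1) × 11.30 = 11.30 mol O2; 13.59 mol is available, so N2 is limiting.
n(NO) = (2/1) × 11.30 = 22.60 mol
V(NO) = nRT/P = 22.60 × 0.08206 × 246.35 / 0.423 = 1080 L

1080 L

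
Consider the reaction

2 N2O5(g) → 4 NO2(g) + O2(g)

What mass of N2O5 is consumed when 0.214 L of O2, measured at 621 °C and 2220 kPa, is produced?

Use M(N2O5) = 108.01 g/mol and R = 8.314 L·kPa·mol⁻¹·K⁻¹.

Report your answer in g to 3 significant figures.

13.8 g

n(O2) = PV/RT = (2220 × 0.214) / (8.314 × 894.15) = 0.06391 mol
n(N2O5) = (2/1) × 0.06391 = 0.1278 mol
m(N2O5) = 0.1278 × 108.01 = 13.80 g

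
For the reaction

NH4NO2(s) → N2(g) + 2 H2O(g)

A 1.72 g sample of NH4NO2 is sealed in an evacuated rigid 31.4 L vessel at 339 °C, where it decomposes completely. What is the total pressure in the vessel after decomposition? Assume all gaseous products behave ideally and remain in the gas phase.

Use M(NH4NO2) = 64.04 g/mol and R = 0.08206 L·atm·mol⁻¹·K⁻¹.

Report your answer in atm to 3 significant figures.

0.129 atm

n(NH4NO2) = 1.72 / 64.04 = 0.02686 mol
n(gas produced) = (3/1) × 0.02686 = 0.08058 mol
P = nRT/V = 0.08058 × 0.08206 × 612.15 / 31.4 = 0.1289 atm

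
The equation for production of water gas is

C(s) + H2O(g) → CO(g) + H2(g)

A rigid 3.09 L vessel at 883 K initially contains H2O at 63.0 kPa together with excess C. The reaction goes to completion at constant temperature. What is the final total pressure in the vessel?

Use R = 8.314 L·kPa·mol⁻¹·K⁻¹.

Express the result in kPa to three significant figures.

Rigid vessel, constant T ⇒ P scales with total gas moles (1 → 2).
P_final = (2/1) × 63.0 = 126.0 kPa

126 kPa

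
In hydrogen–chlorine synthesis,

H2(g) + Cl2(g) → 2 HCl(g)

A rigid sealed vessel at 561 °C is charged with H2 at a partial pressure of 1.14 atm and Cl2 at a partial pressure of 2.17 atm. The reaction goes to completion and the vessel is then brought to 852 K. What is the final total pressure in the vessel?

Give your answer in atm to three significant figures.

With V and T fixed, P_i ∝ n_i, so the mole ratios apply directly to partial pressures at 561 °C.
P(Cl2) required for 1.14 atm of H2 = (1/1) × 1.14 = 1.140 atm; available 2.17 atm, so H2 is limiting.
P(Cl2) remaining = 2.17 − (1/1) × 1.14 = 1.030 atm
P(gaseous products) = (2)/1 × 1.14 = 2.280 atm
P_total at 561 °C = 1.030 + 2.280 = 3.310 atm
Scaling to 852 K: P = 3.310 × 852/834.15 = 3.381 atm

3.38 atm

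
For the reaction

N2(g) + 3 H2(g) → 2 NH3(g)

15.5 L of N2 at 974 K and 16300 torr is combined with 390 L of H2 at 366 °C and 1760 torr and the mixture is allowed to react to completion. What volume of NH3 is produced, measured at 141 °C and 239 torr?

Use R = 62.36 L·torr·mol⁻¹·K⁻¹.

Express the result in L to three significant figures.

n(N2) = PV/RT = (16300 × 15.5) / (62.36 × 974) = 4.160 mol
n(H2) = PV/RT = (1760 × 390) / (62.36 × 639.15) = 17.22 mol
For 4.160 mol N2, stoichiometry requires (3/1) × 4.160 = 12.48 mol H2; 17.22 mol is available, so N2 is limiting.
n(NH3) = (2/1) × 4.160 = 8.320 mol
V(NH3) = nRT/P = 8.320 × 62.36 × 414.15 / 239 = 899.1 L

899 L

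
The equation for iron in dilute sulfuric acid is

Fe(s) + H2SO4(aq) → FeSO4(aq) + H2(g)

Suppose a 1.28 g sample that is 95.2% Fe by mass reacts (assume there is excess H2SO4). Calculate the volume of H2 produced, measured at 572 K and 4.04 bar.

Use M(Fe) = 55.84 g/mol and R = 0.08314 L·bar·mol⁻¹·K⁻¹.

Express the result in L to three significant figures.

mass of Fe = 1.28 × 95.2/100 = 1.219 g
n(Fe) = 1.219 / 55.84 = 0.02183 mol
n(H2) = (1/1) × 0.02183 = 0.02183 mol
V = nRT/P = 0.02183 × 0.08314 × 572 / 4.04 = 0.2570 L

0.257 L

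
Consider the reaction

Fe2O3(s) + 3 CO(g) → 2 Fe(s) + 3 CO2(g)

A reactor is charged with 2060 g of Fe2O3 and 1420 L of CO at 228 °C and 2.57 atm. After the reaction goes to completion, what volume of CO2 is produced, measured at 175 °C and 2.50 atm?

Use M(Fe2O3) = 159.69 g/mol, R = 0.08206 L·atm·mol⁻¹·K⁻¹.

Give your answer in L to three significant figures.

569 L

n(Fe2O3) = 2060 / 159.69 = 12.90 mol
n(CO) = PV/RT = (2.57 × 1420) / (0.08206 × 501.15) = 88.74 mol
For 12.90 mol Fe2O3, stoichiometry requires (3/1) × 12.90 = 38.70 mol CO; 88.74 mol is available, so Fe2O3 is limiting.
n(CO2) = (3/1) × 12.90 = 38.70 mol
V(CO2) = nRT/P = 38.70 × 0.08206 × 448.15 / 2.50 = 569.3 L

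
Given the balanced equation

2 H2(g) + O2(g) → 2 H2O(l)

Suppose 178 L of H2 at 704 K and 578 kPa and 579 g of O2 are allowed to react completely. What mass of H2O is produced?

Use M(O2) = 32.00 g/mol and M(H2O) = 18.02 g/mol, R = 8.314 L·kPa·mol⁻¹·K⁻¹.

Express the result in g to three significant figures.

317 g

n(H2) = PV/RT = (578 × 178) / (8.314 × 704) = 17.58 mol
n(O2) = 579 / 32.00 = 18.09 mol
For 17.58 mol H2, stoichiometry requires (1/2) × 17.58 = 8.790 mol O2; 18.09 mol is available, so H2 is limiting.
n(H2O) = (2/2) × 17.58 = 17.58 mol
m(H2O) = 17.58 × 18.02 = 316.8 g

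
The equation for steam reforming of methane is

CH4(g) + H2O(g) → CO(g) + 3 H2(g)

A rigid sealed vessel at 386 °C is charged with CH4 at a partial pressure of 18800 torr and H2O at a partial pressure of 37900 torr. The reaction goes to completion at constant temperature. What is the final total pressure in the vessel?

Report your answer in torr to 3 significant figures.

94300 torr

Because the vessel is rigid and T is held at 386 °C, work the stoichiometry in partial pressures (P_i = n_iRT/V).
P(H2O) required for 18800 torr of CH4 = (1/1) × 18800 = 18800 torr; available 37900 torr, so CH4 is limiting.
P(H2O) remaining = 37900 − (1/1) × 18800 = 19100 torr
P(gaseous products) = (1+3)/1 × 18800 = 75200 torr
P_total at 386 °C = 19100 + 75200 = 94300 torr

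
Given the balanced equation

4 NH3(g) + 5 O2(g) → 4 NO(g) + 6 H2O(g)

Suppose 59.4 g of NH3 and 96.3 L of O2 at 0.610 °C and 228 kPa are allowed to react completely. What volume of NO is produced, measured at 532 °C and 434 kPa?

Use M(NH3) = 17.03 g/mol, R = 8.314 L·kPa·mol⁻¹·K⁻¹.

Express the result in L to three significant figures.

n(NH3) = 59.4 / 17.03 = 3.488 mol
n(O2) = PV/RT = (228 × 96.3) / (8.314 × 273.76) = 9.647 mol
For 3.488 mol NH3, stoichiometry requires (5/4) × 3.488 = 4.360 mol O2; 9.647 mol is available, so NH3 is limiting.
n(NO) = (4/4) × 3.488 = 3.488 mol
V(NO) = nRT/P = 3.488 × 8.314 × 805.15 / 434 = 53.80 L

53.8 L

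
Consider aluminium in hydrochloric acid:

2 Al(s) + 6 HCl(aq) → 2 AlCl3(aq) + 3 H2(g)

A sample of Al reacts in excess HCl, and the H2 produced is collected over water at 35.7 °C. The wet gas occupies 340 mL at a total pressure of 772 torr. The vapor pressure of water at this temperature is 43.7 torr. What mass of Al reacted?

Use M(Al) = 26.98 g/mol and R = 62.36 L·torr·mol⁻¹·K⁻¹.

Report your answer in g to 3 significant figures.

0.231 g

P(H2) = 772 − 43.7 = 728.3 torr
n(H2) = PV/RT = (728.3 × 0.3400) / (62.36 × 308.85) = 0.01286 mol
n(Al) = (2/3) × 0.01286 = 0.008573 mol
m(Al) = 0.008573 × 26.98 = 0.2313 g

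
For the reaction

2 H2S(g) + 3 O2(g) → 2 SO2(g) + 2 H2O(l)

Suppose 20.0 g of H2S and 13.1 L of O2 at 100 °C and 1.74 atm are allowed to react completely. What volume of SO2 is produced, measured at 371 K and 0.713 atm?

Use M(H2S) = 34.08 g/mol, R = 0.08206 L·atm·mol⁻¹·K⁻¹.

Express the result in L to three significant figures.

21.2 L

n(H2S) = 20.0 / 34.08 = 0.5869 mol
n(O2) = PV/RT = (1.74 × 13.1) / (0.08206 × 373.15) = 0.7444 mol
For 0.5869 mol H2S, stoichiometry requires (3/2) × 0.5869 = 0.8803 mol O2; 0.7444 mol is available, so O2 is limiting.
n(SO2) = (2/3) × 0.7444 = 0.4963 mol
V(SO2) = nRT/P = 0.4963 × 0.08206 × 371 / 0.713 = 21.19 L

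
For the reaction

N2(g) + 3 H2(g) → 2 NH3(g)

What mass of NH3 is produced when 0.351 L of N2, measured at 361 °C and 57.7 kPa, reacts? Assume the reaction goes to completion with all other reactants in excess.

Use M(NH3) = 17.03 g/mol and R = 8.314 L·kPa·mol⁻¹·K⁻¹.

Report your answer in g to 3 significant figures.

0.131 g

n(N2) = PV/RT = (57.7 × 0.351) / (8.314 × 634.15) = 0.003841 mol
n(NH3) = (2/1) × 0.003841 = 0.007682 mol
m(NH3) = 0.007682 × 17.03 = 0.1308 g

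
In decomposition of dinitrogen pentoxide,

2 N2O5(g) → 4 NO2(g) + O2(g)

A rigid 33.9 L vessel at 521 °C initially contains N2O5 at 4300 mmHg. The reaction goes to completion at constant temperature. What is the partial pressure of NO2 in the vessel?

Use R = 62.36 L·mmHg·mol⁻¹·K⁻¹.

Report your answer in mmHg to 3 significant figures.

8600 mmHg

n(N2O5)₀ = PV/RT = (4300 × 33.9) / (62.36 × 794.15) = 2.943 mol
n(NO2) = (4/2) × 2.943 = 5.886 mol
P(NO2) = nRT/V = 5.886 × 62.36 × 794.15 / 33.9 = 8599 mmHg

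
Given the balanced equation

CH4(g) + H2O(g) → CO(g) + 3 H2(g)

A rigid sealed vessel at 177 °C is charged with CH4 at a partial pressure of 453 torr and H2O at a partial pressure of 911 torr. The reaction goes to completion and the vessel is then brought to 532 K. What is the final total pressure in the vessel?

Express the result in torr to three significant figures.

At constant V, partial pressures at 177 °C are proportional to moles, so apply stoichiometry directly to pressures.
P(H2O) required for 453 torr of CH4 = (1/1) × 453 = 453.0 torr; available 911 torr, so CH4 is limiting.
P(H2O) remaining = 911 − (1/1) × 453 = 458.0 torr
P(gaseous products) = (1+3)/1 × 453 = 1812 torr
P_total at 177 °C = 458.0 + 1812 = 2270 torr
Scaling to 532 K: P = 2270 × 532/450.15 = 2683 torr

2680 torr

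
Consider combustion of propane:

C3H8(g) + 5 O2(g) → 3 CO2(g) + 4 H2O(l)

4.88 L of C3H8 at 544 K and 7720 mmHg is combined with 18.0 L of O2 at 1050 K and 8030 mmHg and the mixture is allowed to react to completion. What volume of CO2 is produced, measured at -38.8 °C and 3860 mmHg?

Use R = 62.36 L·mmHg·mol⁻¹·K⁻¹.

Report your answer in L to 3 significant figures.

n(C3H8) = PV/RT = (7720 × 4.88) / (62.36 × 544) = 1.111 mol
n(O2) = PV/RT = (8030 × 18.0) / (62.36 × 1050) = 2.207 mol
For 1.111 mol C3H8, stoichiometry requires (5/1) × 1.111 = 5.555 mol O2; 2.207 mol is available, so O2 is limiting.
n(CO2) = (3/5) × 2.207 = 1.324 mol
V(CO2) = nRT/P = 1.324 × 62.36 × 234.35 / 3860 = 5.013 L

5.01 L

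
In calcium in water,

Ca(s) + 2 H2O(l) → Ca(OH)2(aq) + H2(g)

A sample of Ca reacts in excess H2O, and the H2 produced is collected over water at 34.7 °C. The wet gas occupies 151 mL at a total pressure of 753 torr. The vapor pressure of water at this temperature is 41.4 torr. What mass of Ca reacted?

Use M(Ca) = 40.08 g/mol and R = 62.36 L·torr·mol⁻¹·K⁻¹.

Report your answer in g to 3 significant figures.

P(H2) = 753 − 41.4 = 711.6 torr
n(H2) = PV/RT = (711.6 × 0.1510) / (62.36 × 307.85) = 0.005597 mol
n(Ca) = (1/1) × 0.005597 = 0.005597 mol
m(Ca) = 0.005597 × 40.08 = 0.2243 g

0.224 g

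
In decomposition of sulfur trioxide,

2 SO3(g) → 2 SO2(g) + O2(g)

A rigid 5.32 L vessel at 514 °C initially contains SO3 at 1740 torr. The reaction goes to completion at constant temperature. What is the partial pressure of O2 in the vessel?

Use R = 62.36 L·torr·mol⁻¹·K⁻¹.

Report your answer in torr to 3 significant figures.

n(SO3)₀ = PV/RT = (1740 × 5.32) / (62.36 × 787.15) = 0.1886 mol
n(O2) = (1/2) × 0.1886 = 0.09430 mol
P(O2) = nRT/V = 0.09430 × 62.36 × 787.15 / 5.32 = 870.1 torr

870 torr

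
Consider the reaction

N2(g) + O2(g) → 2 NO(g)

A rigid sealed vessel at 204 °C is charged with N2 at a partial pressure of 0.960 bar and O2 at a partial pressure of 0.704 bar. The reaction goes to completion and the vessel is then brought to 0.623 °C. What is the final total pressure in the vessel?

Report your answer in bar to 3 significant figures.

At constant V, partial pressures at 204 °C are proportional to moles, so apply stoichiometry directly to pressures.
P(O2) required for 0.960 bar of N2 = (1/1) × 0.960 = 0.9600 bar; available 0.704 bar, so O2 is limiting.
P(N2) remaining = 0.960 − (1/1) × 0.704 = 0.2560 bar
P(gaseous products) = (2)/1 × 0.704 = 1.408 bar
P_total at 204 °C = 0.2560 + 1.408 = 1.664 bar
Scaling to 0.623 °C: P = 1.664 × 273.773/477.15 = 0.9547 bar

0.955 bar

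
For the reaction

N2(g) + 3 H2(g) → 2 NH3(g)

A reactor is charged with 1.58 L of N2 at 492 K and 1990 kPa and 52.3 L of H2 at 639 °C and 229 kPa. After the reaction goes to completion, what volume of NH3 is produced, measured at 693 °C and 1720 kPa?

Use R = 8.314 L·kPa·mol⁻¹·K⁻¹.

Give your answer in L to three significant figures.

4.92 L

n(N2) = PV/RT = (1990 × 1.58) / (8.314 × 492) = 0.7687 mol
n(H2) = PV/RT = (229 × 52.3) / (8.314 × 912.15) = 1.579 mol
For 0.7687 mol N2, stoichiometry requires (3/1) × 0.7687 = 2.306 mol H2; 1.579 mol is available, so H2 is limiting.
n(NH3) = (2/3) × 1.579 = 1.053 mol
V(NH3) = nRT/P = 1.053 × 8.314 × 966.15 / 1720 = 4.918 L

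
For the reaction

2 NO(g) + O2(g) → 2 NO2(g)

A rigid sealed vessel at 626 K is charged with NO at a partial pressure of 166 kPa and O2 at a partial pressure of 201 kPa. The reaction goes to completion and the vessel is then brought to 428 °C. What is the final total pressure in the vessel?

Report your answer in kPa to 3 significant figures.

With V and T fixed, P_i ∝ n_i, so the mole ratios apply directly to partial pressures at 626 K.
P(O2) required for 166 kPa of NO = (1/2) × 166 = 83.00 kPa; available 201 kPa, so NO is limiting.
P(O2) remaining = 201 − (1/2) × 166 = 118.0 kPa
P(gaseous products) = (2)/2 × 166 = 166.0 kPa
P_total at 626 K = 118.0 + 166.0 = 284.0 kPa
Scaling to 428 °C: P = 284.0 × 701.15/626 = 318.1 kPa

318 kPa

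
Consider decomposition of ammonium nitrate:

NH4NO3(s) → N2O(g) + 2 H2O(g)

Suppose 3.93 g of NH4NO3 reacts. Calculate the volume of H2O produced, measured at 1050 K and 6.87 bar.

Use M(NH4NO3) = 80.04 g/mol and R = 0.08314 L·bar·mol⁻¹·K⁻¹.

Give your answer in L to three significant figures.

n(NH4NO3) = 3.930 / 80.04 = 0.04910 mol
n(H2O) = (2/1) × 0.04910 = 0.09820 mol
V = nRT/P = 0.09820 × 0.08314 × 1050 / 6.87 = 1.248 L

1.25 L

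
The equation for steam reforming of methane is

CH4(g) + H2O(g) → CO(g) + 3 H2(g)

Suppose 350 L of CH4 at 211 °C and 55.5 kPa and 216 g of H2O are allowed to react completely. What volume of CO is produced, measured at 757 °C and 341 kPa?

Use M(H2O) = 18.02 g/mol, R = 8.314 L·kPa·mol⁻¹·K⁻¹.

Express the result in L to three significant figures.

121 L

n(CH4) = PV/RT = (55.5 × 350) / (8.314 × 484.15) = 4.826 mol
n(H2O) = 216 / 18.02 = 11.99 mol
For 4.826 mol CH4, stoichiometry requires (1/1) × 4.826 = 4.826 mol H2O; 11.99 mol is available, so CH4 is limiting.
n(CO) = (1/1) × 4.826 = 4.826 mol
V(CO) = nRT/P = 4.826 × 8.314 × 1030.15 / 341 = 121.2 L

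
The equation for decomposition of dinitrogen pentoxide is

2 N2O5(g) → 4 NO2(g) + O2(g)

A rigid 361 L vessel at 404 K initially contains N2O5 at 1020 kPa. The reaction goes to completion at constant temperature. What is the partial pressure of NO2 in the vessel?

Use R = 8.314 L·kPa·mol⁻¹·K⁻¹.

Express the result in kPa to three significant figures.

n(N2O5)₀ = PV/RT = (1020 × 361) / (8.314 × 404) = 109.6 mol
n(NO2) = (4/2) × 109.6 = 219.2 mol
P(NO2) = nRT/V = 219.2 × 8.314 × 404 / 361 = 2040 kPa

2040 kPa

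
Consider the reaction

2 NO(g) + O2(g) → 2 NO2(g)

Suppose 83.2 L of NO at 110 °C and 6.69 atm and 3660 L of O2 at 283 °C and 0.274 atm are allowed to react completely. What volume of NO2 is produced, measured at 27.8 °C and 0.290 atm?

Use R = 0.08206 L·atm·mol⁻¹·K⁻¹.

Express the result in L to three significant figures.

n(NO) = PV/RT = (6.69 × 83.2) / (0.08206 × 383.15) = 17.70 mol
n(O2) = PV/RT = (0.274 × 3660) / (0.08206 × 556.15) = 21.97 mol
For 17.70 mol NO, stoichiometry requires (1/2) × 17.70 = 8.850 mol O2; 21.97 mol is available, so NO is limiting.
n(NO2) = (2/2) × 17.70 = 17.70 mol
V(NO2) = nRT/P = 17.70 × 0.08206 × 300.95 / 0.290 = 1507 L

1510 L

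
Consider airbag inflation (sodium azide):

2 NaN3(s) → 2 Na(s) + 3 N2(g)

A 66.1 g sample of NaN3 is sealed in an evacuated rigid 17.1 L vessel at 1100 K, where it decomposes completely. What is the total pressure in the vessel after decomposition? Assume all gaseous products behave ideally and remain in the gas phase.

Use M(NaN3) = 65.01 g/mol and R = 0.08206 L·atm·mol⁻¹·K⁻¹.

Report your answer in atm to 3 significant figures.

n(NaN3) = 66.1 / 65.01 = 1.017 mol
n(gas produced) = (3/2) × 1.017 = 1.525 mol
P = nRT/V = 1.525 × 0.08206 × 1100 / 17.1 = 8.050 atm

8.05 atm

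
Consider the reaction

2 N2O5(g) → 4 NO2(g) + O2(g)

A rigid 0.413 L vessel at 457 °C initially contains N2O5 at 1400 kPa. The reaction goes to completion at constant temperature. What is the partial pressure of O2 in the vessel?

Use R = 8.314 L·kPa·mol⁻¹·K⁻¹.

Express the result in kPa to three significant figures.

n(N2O5)₀ = PV/RT = (1400 × 0.413) / (8.314 × 730.15) = 0.09525 mol
n(O2) = (1/2) × 0.09525 = 0.04763 mol
P(O2) = nRT/V = 0.04763 × 8.314 × 730.15 / 0.413 = 700.1 kPa

700 kPa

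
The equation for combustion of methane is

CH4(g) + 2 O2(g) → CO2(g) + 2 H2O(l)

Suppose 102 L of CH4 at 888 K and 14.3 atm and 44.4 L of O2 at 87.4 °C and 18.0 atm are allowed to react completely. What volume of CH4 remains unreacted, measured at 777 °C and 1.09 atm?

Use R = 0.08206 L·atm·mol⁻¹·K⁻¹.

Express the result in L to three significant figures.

n(CH4) = PV/RT = (14.3 × 102) / (0.08206 × 888) = 20.02 mol
n(O2) = PV/RT = (18.0 × 44.4) / (0.08206 × 360.55) = 27.01 mol
For 20.02 mol CH4, stoichiometry requires (2/1) × 20.02 = 40.04 mol O2; 27.01 mol is available, so O2 is limiting.
n(CH4) consumed = (1/2) × 27.01 = 13.51 mol; remaining = 20.02 − 13.51 = 6.510 mol
V(CH4) = nRT/P = 6.510 × 0.08206 × 1050.15 / 1.09 = 514.7 L

515 L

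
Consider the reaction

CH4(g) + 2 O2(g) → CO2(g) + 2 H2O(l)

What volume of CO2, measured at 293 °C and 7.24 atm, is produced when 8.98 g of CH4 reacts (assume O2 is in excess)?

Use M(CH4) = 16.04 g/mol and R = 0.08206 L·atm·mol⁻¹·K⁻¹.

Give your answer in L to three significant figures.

3.59 L

n(CH4) = 8.980 / 16.04 = 0.5599 mol
n(CO2) = (1/1) × 0.5599 = 0.5599 mol
V = nRT/P = 0.5599 × 0.08206 × 566.15 / 7.24 = 3.593 L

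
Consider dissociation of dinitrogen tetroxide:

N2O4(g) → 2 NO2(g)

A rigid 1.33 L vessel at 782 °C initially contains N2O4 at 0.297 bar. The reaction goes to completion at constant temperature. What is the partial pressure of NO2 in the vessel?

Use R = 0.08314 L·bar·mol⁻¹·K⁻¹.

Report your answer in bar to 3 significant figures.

n(N2O4)₀ = PV/RT = (0.297 × 1.33) / (0.08314 × 1055.15) = 0.004503 mol
n(NO2) = (2/1) × 0.004503 = 0.009006 mol
P(NO2) = nRT/V = 0.009006 × 0.08314 × 1055.15 / 1.33 = 0.5940 bar

0.594 bar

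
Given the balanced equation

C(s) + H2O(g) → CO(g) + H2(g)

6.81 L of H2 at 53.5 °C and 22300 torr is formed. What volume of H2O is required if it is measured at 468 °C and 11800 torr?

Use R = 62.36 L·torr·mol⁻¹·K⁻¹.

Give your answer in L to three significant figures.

n(H2) = PV/RT = (22300 × 6.81) / (62.36 × 326.65) = 7.455 mol
n(H2O) = (1/1) × 7.455 = 7.455 mol
V = nRT/P = 7.455 × 62.36 × 741.15 / 11800 = 29.20 L

29.2 L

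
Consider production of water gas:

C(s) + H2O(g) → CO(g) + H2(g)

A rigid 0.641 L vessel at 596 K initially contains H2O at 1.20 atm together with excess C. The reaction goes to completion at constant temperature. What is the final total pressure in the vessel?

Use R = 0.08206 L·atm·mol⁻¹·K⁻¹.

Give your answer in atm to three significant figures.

2.40 atm

Rigid vessel, constant T ⇒ P scales with total gas moles (1 → 2).
P_final = (2/1) × 1.20 = 2.400 atm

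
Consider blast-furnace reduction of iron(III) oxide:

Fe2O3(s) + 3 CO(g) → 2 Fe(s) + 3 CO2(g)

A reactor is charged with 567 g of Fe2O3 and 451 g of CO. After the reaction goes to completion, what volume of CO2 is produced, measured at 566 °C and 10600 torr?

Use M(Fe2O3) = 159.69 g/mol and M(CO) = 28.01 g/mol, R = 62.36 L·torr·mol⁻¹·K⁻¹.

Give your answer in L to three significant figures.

52.6 L

n(Fe2O3) = 567 / 159.69 = 3.551 mol
n(CO) = 451 / 28.01 = 16.10 mol
For 3.551 mol Fe2O3, stoichiometry requires (3/1) × 3.551 = 10.65 mol CO; 16.10 mol is available, so Fe2O3 is limiting.
n(CO2) = (3/1) × 3.551 = 10.65 mol
V(CO2) = nRT/P = 10.65 × 62.36 × 839.15 / 10600 = 52.58 L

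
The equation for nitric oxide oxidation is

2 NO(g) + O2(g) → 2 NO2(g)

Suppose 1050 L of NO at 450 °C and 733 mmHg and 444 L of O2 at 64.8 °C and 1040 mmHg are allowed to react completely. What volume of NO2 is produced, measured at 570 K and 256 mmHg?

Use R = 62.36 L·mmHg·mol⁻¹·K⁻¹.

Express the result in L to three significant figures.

n(NO) = PV/RT = (733 × 1050) / (62.36 × 723.15) = 17.07 mol
n(O2) = PV/RT = (1040 × 444) / (62.36 × 337.95) = 21.91 mol
For 17.07 mol NO, stoichiometry requires (1/2) × 17.07 = 8.535 mol O2; 21.91 mol is available, so NO is limiting.
n(NO2) = (2/2) × 17.07 = 17.07 mol
V(NO2) = nRT/P = 17.07 × 62.36 × 570 / 256 = 2370 L

2370 L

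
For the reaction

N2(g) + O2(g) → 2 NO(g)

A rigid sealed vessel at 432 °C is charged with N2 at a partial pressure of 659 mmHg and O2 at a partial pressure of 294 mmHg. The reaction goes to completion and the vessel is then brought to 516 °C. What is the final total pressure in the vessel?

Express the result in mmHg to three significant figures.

1070 mmHg

Because the vessel is rigid and T is held at 432 °C, work the stoichiometry in partial pressures (P_i = n_iRT/V).
P(O2) required for 659 mmHg of N2 = (1/1) × 659 = 659.0 mmHg; available 294 mmHg, so O2 is limiting.
P(N2) remaining = 659 − (1/1) × 294 = 365.0 mmHg
P(gaseous products) = (2)/1 × 294 = 588.0 mmHg
P_total at 432 °C = 365.0 + 588.0 = 953.0 mmHg
Scaling to 516 °C: P = 953.0 × 789.15/705.15 = 1067 mmHg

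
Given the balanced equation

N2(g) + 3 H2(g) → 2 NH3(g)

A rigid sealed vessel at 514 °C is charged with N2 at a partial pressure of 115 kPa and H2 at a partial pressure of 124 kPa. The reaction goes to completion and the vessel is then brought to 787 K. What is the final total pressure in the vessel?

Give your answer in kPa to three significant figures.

156 kPa

At constant V, partial pressures at 514 °C are proportional to moles, so apply stoichiometry directly to pressures.
P(H2) required for 115 kPa of N2 = (3/1) × 115 = 345.0 kPa; available 124 kPa, so H2 is limiting.
P(N2) remaining = 115 − (1/3) × 124 = 73.67 kPa
P(gaseous products) = (2)/3 × 124 = 82.67 kPa
P_total at 514 °C = 73.67 + 82.67 = 156.3 kPa
Scaling to 787 K: P = 156.3 × 787/787.15 = 156.3 kPa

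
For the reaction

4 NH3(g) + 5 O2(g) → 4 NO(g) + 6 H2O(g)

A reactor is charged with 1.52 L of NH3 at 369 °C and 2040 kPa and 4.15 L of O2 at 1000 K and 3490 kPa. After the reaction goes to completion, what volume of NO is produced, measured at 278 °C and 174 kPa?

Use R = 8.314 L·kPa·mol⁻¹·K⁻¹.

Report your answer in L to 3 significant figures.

15.3 L

n(NH3) = PV/RT = (2040 × 1.52) / (8.314 × 642.15) = 0.5808 mol
n(O2) = PV/RT = (3490 × 4.15) / (8.314 × 1000) = 1.742 mol
For 0.5808 mol NH3, stoichiometry requires (5/4) × 0.5808 = 0.7260 mol O2; 1.742 mol is available, so NH3 is limiting.
n(NO) = (4/4) × 0.5808 = 0.5808 mol
V(NO) = nRT/P = 0.5808 × 8.314 × 551.15 / 174 = 15.30 L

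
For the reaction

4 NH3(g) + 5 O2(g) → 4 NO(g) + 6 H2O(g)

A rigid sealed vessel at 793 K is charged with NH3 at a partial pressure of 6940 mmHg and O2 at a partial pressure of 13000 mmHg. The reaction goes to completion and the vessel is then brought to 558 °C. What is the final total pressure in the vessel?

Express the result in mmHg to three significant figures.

22700 mmHg

At constant V, partial pressures at 793 K are proportional to moles, so apply stoichiometry directly to pressures.
P(O2) required for 6940 mmHg of NH3 = (5/4) × 6940 = 8675 mmHg; available 13000 mmHg, so NH3 is limiting.
P(O2) remaining = 13000 − (5/4) × 6940 = 4325 mmHg
P(gaseous products) = (4+6)/4 × 6940 = 17350 mmHg
P_total at 793 K = 4325 + 17350 = 21680 mmHg
Scaling to 558 °C: P = 21680 × 831.15/793 = 22720 mmHg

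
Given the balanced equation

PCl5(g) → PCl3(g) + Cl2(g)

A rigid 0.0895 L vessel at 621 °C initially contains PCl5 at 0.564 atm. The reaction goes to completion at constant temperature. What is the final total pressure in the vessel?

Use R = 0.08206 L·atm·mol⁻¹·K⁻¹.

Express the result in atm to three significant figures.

1.13 atm

At constant T and V, P ∝ n(gas): 1 mol gas → 2 mol gas.
P_final = (2/1) × 0.564 = 1.128 atm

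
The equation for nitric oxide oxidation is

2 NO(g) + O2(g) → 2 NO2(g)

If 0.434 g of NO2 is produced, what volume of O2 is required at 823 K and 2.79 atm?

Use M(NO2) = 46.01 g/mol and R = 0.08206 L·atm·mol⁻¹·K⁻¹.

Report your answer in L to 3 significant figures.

0.114 L

n(NO2) = 0.4340 / 46.01 = 0.009433 mol
n(O2) = (1/2) × 0.009433 = 0.004717 mol
V = nRT/P = 0.004717 × 0.08206 × 823 / 2.79 = 0.1142 L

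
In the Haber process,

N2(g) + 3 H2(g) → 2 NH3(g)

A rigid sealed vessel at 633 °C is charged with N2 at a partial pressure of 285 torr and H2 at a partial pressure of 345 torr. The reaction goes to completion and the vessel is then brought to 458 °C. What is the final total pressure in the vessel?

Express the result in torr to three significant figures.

Because the vessel is rigid and T is held at 633 °C, work the stoichiometry in partial pressures (P_i = n_iRT/V).
P(H2) required for 285 torr of N2 = (3/1) × 285 = 855.0 torr; available 345 torr, so H2 is limiting.
P(N2) remaining = 285 − (1/3) × 345 = 170.0 torr
P(gaseous products) = (2)/3 × 345 = 230.0 torr
P_total at 633 °C = 170.0 + 230.0 = 400.0 torr
Scaling to 458 °C: P = 400.0 × 731.15/906.15 = 322.8 torr

323 torr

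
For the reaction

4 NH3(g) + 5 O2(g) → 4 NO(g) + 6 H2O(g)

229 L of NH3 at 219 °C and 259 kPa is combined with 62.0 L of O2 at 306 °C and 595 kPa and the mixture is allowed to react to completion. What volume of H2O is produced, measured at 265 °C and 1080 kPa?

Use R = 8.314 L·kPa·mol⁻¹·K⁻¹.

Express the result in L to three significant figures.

n(NH3) = PV/RT = (259 × 229) / (8.314 × 492.15) = 14.50 mol
n(O2) = PV/RT = (595 × 62.0) / (8.314 × 579.15) = 7.661 mol
For 14.50 mol NH3, stoichiometry requires (5/4) × 14.50 = 18.12 mol O2; 7.661 mol is available, so O2 is limiting.
n(H2O) = (6/5) × 7.661 = 9.193 mol
V(H2O) = nRT/P = 9.193 × 8.314 × 538.15 / 1080 = 38.08 L

38.1 L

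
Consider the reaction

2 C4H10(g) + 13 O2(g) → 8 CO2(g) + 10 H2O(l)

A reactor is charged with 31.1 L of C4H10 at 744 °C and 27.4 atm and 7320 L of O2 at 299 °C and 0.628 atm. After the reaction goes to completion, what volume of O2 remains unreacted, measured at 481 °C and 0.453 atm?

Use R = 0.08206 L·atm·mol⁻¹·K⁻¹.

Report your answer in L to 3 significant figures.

n(C4H10) = PV/RT = (27.4 × 31.1) / (0.08206 × 1017.15) = 10.21 mol
n(O2) = PV/RT = (0.628 × 7320) / (0.08206 × 572.15) = 97.91 mol
For 10.21 mol C4H10, stoichiometry requires (13/2) × 10.21 = 66.37 mol O2; 97.91 mol is available, so C4H10 is limiting.
n(O2) consumed = (13/2) × 10.21 = 66.37 mol; remaining = 97.91 − 66.37 = 31.54 mol
V(O2) = nRT/P = 31.54 × 0.08206 × 754.15 / 0.453 = 4309 L

4310 L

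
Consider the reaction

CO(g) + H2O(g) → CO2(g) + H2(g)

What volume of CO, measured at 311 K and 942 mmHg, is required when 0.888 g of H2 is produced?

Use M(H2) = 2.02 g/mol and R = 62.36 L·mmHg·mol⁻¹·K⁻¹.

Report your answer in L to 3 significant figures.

n(H2) = 0.8880 / 2.02 = 0.4396 mol
n(CO) = (1/1) × 0.4396 = 0.4396 mol
V = nRT/P = 0.4396 × 62.36 × 311 / 942 = 9.051 L

9.05 L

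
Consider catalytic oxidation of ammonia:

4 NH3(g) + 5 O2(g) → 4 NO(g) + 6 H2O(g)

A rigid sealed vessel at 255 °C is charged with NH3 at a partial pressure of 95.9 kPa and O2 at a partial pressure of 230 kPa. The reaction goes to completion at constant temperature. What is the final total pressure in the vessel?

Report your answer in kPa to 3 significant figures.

Because the vessel is rigid and T is held at 255 °C, work the stoichiometry in partial pressures (P_i = n_iRT/V).
P(O2) required for 95.9 kPa of NH3 = (5/4) × 95.9 = 119.9 kPa; available 230 kPa, so NH3 is limiting.
P(O2) remaining = 230 − (5/4) × 95.9 = 110.1 kPa
P(gaseous products) = (4+6)/4 × 95.9 = 239.8 kPa
P_total at 255 °C = 110.1 + 239.8 = 349.9 kPa

350 kPa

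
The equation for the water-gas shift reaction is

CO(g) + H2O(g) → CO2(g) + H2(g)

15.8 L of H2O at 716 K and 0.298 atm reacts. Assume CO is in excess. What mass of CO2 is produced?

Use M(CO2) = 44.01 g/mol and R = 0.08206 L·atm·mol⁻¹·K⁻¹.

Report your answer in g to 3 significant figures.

3.53 g

n(H2O) = PV/RT = (0.298 × 15.8) / (0.08206 × 716) = 0.08014 mol
n(CO2) = (1/1) × 0.08014 = 0.08014 mol
m(CO2) = 0.08014 × 44.01 = 3.527 g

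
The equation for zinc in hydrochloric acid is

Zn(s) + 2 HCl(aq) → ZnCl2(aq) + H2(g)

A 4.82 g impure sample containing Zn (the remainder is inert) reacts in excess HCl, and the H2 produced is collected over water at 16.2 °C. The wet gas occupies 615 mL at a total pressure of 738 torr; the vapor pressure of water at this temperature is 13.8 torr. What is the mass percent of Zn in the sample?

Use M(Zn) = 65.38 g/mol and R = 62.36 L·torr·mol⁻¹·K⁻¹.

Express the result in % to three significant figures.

P(H2) = 738 − 13.8 = 724.2 torr
n(H2) = PV/RT = (724.2 × 0.6150) / (62.36 × 289.35) = 0.02468 mol
n(Zn) = (1/1) × 0.02468 = 0.02468 mol
m(Zn) = 0.02468 × 65.38 = 1.614 g
%Zn = 1.614 / 4.82 × 100 = 33.49%

33.5 %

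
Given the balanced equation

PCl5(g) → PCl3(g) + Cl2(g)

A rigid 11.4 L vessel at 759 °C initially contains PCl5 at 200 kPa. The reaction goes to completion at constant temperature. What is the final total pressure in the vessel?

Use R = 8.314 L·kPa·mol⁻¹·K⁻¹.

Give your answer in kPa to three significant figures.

At constant T and V, P ∝ n(gas): 1 mol gas → 2 mol gas.
P_final = (2/1) × 200 = 400.0 kPa

400 kPa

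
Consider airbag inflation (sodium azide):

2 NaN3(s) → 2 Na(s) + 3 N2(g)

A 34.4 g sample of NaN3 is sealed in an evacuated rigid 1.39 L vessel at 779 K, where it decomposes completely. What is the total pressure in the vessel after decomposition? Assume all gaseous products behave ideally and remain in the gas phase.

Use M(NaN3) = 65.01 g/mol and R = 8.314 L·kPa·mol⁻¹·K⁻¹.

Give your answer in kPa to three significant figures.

3700 kPa

n(NaN3) = 34.4 / 65.01 = 0.5291 mol
n(gas produced) = (3/2) × 0.5291 = 0.7936 mol
P = nRT/V = 0.7936 × 8.314 × 779 / 1.39 = 3698 kPa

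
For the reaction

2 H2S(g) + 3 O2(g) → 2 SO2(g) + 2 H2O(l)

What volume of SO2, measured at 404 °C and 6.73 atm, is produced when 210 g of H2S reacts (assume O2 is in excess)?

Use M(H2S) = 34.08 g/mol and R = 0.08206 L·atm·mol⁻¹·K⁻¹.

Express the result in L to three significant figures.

50.9 L

n(H2S) = 210.0 / 34.08 = 6.162 mol
n(SO2) = (2/2) × 6.162 = 6.162 mol
V = nRT/P = 6.162 × 0.08206 × 677.15 / 6.73 = 50.88 L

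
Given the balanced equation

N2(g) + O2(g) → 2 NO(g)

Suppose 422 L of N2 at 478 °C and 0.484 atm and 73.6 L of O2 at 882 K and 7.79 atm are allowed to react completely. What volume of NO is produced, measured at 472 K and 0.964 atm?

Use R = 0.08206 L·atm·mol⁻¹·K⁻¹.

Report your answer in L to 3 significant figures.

266 L

n(N2) = PV/RT = (0.484 × 422) / (0.08206 × 751.15) = 3.314 mol
n(O2) = PV/RT = (7.79 × 73.6) / (0.08206 × 882) = 7.922 mol
For 3.314 mol N2, stoichiometry requires (1/1) × 3.314 = 3.314 mol O2; 7.922 mol is available, so N2 is limiting.
n(NO) = (2/1) × 3.314 = 6.628 mol
V(NO) = nRT/P = 6.628 × 0.08206 × 472 / 0.964 = 266.3 L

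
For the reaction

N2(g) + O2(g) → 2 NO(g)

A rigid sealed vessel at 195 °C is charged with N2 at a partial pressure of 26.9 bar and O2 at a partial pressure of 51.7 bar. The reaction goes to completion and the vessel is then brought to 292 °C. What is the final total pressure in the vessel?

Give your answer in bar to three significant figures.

Because the vessel is rigid and T is held at 195 °C, work the stoichiometry in partial pressures (P_i = n_iRT/V).
P(O2) required for 26.9 bar of N2 = (1/1) × 26.9 = 26.90 bar; available 51.7 bar, so N2 is limiting.
P(O2) remaining = 51.7 − (1/1) × 26.9 = 24.80 bar
P(gaseous products) = (2)/1 × 26.9 = 53.80 bar
P_total at 195 °C = 24.80 + 53.80 = 78.60 bar
Scaling to 292 °C: P = 78.60 × 565.15/468.15 = 94.89 bar

94.9 bar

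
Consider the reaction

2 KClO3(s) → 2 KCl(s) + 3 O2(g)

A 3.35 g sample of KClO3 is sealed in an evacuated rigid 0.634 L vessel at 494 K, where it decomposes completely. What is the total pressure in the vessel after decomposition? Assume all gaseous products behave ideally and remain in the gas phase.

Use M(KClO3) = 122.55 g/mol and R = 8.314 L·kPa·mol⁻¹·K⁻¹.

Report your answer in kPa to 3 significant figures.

266 kPa

n(KClO3) = 3.35 / 122.55 = 0.02734 mol
n(gas produced) = (3/2) × 0.02734 = 0.04101 mol
P = nRT/V = 0.04101 × 8.314 × 494 / 0.634 = 265.7 kPa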